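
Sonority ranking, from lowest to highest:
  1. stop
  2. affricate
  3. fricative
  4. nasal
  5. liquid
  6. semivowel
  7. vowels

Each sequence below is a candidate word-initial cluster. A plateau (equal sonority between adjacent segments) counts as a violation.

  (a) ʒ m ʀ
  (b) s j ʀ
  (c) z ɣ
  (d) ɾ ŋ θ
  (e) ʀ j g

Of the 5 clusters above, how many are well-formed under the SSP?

(a) sonority 3-4-5: well-formed.
(b) sonority 3-6-5: ill-formed.
(c) sonority 3-3: ill-formed.
(d) sonority 5-4-3: ill-formed.
(e) sonority 5-6-1: ill-formed.

1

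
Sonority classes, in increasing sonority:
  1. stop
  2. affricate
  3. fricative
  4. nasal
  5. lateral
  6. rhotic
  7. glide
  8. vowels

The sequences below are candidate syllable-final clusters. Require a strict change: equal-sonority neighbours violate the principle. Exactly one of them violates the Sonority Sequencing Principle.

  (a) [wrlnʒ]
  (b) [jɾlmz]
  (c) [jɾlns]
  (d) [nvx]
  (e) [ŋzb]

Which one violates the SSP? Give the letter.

(a) 7-6-5-4-3 → obeys
(b) 7-6-5-4-3 → obeys
(c) 7-6-5-4-3 → obeys
(d) 4-3-3 → violates
(e) 4-3-1 → obeys

d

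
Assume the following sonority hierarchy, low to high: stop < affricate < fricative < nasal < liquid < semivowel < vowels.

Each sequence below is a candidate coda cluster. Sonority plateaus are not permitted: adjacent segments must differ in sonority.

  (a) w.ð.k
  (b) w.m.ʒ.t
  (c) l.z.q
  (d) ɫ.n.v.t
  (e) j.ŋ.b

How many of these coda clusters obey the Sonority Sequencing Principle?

(a) w.ð.k: profile 6-3-1 — obeys.
(b) w.m.ʒ.t: profile 6-4-3-1 — obeys.
(c) l.z.q: profile 5-3-1 — obeys.
(d) ɫ.n.v.t: profile 5-4-3-1 — obeys.
(e) j.ŋ.b: profile 6-4-1 — obeys.

5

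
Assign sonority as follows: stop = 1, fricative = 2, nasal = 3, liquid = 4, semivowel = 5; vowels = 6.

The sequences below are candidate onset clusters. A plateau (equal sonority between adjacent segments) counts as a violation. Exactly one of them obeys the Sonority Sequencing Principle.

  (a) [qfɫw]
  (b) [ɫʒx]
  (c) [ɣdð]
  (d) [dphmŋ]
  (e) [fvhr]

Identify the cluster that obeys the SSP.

(a) 1-2-4-5 → obeys
(b) 4-2-2 → violates
(c) 2-1-2 → violates
(d) 1-1-2-3-3 → violates
(e) 2-2-2-4 → violates

a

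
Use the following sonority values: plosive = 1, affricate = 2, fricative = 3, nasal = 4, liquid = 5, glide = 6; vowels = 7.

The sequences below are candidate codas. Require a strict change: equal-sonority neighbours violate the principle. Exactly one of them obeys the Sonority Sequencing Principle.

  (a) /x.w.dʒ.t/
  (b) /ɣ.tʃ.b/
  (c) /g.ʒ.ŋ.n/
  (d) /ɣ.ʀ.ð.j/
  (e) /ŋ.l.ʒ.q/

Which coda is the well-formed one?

b

(a) /x.w.dʒ.t/: profile 3-6-2-1 — violates.
(b) /ɣ.tʃ.b/: profile 3-2-1 — obeys.
(c) /g.ʒ.ŋ.n/: profile 1-3-4-4 — violates.
(d) /ɣ.ʀ.ð.j/: profile 3-5-3-6 — violates.
(e) /ŋ.l.ʒ.q/: profile 4-5-3-1 — violates.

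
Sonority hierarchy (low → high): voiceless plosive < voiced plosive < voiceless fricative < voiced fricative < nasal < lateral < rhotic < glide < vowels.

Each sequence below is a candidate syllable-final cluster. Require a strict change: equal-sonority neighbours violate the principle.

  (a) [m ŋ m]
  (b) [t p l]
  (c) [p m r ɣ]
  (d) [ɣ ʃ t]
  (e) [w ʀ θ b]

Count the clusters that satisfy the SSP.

(a) [m ŋ m]: profile 5-5-5 — violates.
(b) [t p l]: profile 1-1-6 — violates.
(c) [p m r ɣ]: profile 1-5-7-4 — violates.
(d) [ɣ ʃ t]: profile 4-3-1 — obeys.
(e) [w ʀ θ b]: profile 8-7-3-2 — obeys.

2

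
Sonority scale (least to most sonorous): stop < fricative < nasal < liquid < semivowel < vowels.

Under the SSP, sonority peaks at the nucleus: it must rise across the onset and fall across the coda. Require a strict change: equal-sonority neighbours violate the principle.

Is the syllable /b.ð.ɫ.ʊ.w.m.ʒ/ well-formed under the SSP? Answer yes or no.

yes

Onset: /b/ is a stop (sonority 1), /ð/ is a fricative (sonority 2), /ɫ/ is a liquid (sonority 4); then the nucleus /ʊ/ (sonority 6).
Onset profile 1-2-4-6 — rises to the nucleus.
Coda: /w/ is a semivowel (sonority 5), /m/ is a nasal (sonority 3), /ʒ/ is a fricative (sonority 2).
Coda profile 6-5-3-2 — falls from the nucleus.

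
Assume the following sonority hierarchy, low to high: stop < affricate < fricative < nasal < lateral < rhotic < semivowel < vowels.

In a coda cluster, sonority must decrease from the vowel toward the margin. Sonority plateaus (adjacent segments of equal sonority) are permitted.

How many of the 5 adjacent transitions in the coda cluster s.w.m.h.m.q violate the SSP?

2

/s/: fricative = 3.
/w/: semivowel = 7.
/m/: nasal = 4.
/h/: fricative = 3.
/m/: nasal = 4.
/q/: stop = 1.
/s/→/w/: 3→7 (does not fall) — violation.
/w/→/m/: 7→4 (falls) — ok.
/m/→/h/: 4→3 (falls) — ok.
/h/→/m/: 3→4 (does not fall) — violation.
/m/→/q/: 4→1 (falls) — ok.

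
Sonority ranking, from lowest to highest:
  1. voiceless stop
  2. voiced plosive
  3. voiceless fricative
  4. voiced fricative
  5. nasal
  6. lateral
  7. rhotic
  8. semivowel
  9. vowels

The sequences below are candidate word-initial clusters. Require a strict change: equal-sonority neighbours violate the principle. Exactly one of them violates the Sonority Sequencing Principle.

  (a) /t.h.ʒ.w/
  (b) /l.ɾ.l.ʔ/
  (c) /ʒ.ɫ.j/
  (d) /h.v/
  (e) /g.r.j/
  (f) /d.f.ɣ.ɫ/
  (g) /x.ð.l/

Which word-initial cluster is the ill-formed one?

b

(a) 1-3-4-8 → obeys
(b) 6-7-6-1 → violates
(c) 4-6-8 → obeys
(d) 3-4 → obeys
(e) 2-7-8 → obeys
(f) 2-3-4-6 → obeys
(g) 3-4-6 → obeys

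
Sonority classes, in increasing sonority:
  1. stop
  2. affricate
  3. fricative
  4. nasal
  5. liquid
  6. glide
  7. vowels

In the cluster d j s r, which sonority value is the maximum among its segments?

/d/ is a stop (sonority 1).
/j/ is a glide (sonority 6).
/s/ is a fricative (sonority 3).
/r/ is a liquid (sonority 5).
The maximum is 6.

6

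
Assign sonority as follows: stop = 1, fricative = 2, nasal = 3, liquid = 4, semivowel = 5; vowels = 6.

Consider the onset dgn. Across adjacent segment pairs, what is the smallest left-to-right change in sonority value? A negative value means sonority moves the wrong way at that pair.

/d/ — stop, sonority 1.
/g/ — stop, sonority 1.
/n/ — nasal, sonority 3.
/d/→/g/: change +0.
/g/→/n/: change +2.
Minimum = 0.

0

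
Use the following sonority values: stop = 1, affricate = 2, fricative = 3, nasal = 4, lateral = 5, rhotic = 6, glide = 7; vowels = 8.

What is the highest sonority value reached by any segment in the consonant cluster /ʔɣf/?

3

/ʔ/ is a stop (sonority 1).
/ɣ/ is a fricative (sonority 3).
/f/ is a fricative (sonority 3).
The maximum is 3.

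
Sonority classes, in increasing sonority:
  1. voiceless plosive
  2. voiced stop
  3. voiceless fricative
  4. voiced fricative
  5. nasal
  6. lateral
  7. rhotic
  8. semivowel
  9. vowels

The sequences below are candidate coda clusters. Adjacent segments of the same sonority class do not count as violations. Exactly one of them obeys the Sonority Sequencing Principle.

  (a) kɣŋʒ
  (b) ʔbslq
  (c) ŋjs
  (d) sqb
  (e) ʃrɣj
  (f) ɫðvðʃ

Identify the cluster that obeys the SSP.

(a) sonority 1-4-5-4: ill-formed.
(b) sonority 1-2-3-6-1: ill-formed.
(c) sonority 5-8-3: ill-formed.
(d) sonority 3-1-2: ill-formed.
(e) sonority 3-7-4-8: ill-formed.
(f) sonority 6-4-4-4-3: well-formed.

f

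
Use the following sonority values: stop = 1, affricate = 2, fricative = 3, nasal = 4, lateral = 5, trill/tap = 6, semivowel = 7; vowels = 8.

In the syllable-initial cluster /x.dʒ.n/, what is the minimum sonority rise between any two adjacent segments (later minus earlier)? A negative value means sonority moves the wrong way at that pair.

-1

/x/ — fricative, sonority 3.
/dʒ/ — affricate, sonority 2.
/n/ — nasal, sonority 4.
/x/→/dʒ/: change -1.
/dʒ/→/n/: change +2.
Minimum = -1.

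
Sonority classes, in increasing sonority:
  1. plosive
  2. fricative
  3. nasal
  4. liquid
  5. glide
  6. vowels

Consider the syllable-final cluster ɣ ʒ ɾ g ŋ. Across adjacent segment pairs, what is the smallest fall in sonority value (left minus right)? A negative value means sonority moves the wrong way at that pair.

/ɣ/ — fricative, sonority 2.
/ʒ/ — fricative, sonority 2.
/ɾ/ — liquid, sonority 4.
/g/ — plosive, sonority 1.
/ŋ/ — nasal, sonority 3.
/ɣ/→/ʒ/: change +0.
/ʒ/→/ɾ/: change -2.
/ɾ/→/g/: change +3.
/g/→/ŋ/: change -2.
Minimum = -2.

-2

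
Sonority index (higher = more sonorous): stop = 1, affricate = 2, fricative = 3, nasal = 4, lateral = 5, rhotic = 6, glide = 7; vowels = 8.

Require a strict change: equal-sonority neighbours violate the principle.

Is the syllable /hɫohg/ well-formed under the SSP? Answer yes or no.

Onset: /h/ is a fricative (sonority 3), /ɫ/ is a lateral (sonority 5); then the nucleus /o/ (sonority 8).
Onset profile 3-5-8 — rises to the nucleus.
Coda: /h/ is a fricative (sonority 3), /g/ is a stop (sonority 1).
Coda profile 8-3-1 — falls from the nucleus.

yes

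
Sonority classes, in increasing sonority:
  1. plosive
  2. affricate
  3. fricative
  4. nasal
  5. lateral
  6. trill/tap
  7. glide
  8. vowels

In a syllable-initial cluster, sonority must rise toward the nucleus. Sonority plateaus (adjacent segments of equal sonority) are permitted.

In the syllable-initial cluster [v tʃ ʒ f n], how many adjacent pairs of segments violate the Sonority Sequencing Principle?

1

/v/ is a fricative (sonority 3).
/tʃ/ is an affricate (sonority 2).
/ʒ/ is a fricative (sonority 3).
/f/ is a fricative (sonority 3).
/n/ is a nasal (sonority 4).
/v/→/tʃ/: 3→2 (does not rise) — violation.
/tʃ/→/ʒ/: 2→3 (rises) — ok.
/ʒ/→/f/: 3→3 (plateau, allowed) — ok.
/f/→/n/: 3→4 (rises) — ok.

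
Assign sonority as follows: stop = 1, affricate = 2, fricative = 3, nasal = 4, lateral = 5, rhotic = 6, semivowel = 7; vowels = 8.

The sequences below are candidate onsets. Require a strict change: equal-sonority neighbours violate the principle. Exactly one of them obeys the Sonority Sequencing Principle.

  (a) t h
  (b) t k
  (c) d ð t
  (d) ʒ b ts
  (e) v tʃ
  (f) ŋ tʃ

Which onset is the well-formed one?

a

(a) t h: profile 1-3 — obeys.
(b) t k: profile 1-1 — violates.
(c) d ð t: profile 1-3-1 — violates.
(d) ʒ b ts: profile 3-1-2 — violates.
(e) v tʃ: profile 3-2 — violates.
(f) ŋ tʃ: profile 4-2 — violates.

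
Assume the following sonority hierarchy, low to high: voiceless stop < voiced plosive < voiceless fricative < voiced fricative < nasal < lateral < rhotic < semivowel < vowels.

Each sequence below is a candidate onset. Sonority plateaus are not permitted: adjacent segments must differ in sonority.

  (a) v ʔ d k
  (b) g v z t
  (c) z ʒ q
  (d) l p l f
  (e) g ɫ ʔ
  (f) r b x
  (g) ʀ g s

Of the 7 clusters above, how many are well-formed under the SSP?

(a) 4-1-2-1 → violates
(b) 2-4-4-1 → violates
(c) 4-4-1 → violates
(d) 6-1-6-3 → violates
(e) 2-6-1 → violates
(f) 7-2-3 → violates
(g) 7-2-3 → violates

0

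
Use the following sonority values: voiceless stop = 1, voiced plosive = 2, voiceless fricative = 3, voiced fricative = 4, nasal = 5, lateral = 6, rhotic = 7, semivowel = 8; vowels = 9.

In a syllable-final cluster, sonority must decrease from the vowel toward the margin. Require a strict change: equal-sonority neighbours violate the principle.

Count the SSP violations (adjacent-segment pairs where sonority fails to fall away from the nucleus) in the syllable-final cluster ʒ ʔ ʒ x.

1

/ʒ/: voiced fricative = 4.
/ʔ/: voiceless stop = 1.
/ʒ/: voiced fricative = 4.
/x/: voiceless fricative = 3.
/ʒ/→/ʔ/: 4→1 (falls) — ok.
/ʔ/→/ʒ/: 1→4 (does not fall) — violation.
/ʒ/→/x/: 4→3 (falls) — ok.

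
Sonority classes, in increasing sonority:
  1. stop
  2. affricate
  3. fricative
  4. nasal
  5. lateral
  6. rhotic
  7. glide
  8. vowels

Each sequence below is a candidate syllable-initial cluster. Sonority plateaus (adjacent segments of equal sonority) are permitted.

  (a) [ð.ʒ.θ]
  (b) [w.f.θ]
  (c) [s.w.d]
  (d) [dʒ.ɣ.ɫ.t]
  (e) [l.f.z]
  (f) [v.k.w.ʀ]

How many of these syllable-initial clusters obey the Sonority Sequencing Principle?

(a) sonority 3-3-3: well-formed.
(b) sonority 7-3-3: ill-formed.
(c) sonority 3-7-1: ill-formed.
(d) sonority 2-3-5-1: ill-formed.
(e) sonority 5-3-3: ill-formed.
(f) sonority 3-1-7-6: ill-formed.

1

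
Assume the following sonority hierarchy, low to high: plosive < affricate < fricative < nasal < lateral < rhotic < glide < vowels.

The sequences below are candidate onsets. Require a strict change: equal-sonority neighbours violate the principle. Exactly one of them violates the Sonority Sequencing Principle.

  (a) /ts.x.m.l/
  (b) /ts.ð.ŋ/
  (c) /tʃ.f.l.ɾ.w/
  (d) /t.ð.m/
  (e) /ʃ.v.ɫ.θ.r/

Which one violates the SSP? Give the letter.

(a) /ts.x.m.l/: profile 2-3-4-5 — obeys.
(b) /ts.ð.ŋ/: profile 2-3-4 — obeys.
(c) /tʃ.f.l.ɾ.w/: profile 2-3-5-6-7 — obeys.
(d) /t.ð.m/: profile 1-3-4 — obeys.
(e) /ʃ.v.ɫ.θ.r/: profile 3-3-5-3-6 — violates.

e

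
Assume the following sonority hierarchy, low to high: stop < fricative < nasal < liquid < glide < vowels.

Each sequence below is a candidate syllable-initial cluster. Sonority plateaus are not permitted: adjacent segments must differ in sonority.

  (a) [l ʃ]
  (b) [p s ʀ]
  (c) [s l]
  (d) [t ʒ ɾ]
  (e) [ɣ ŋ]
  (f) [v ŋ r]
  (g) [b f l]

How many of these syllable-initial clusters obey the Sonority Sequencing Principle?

(a) 4-2 → violates
(b) 1-2-4 → obeys
(c) 2-4 → obeys
(d) 1-2-4 → obeys
(e) 2-3 → obeys
(f) 2-3-4 → obeys
(g) 1-2-4 → obeys

6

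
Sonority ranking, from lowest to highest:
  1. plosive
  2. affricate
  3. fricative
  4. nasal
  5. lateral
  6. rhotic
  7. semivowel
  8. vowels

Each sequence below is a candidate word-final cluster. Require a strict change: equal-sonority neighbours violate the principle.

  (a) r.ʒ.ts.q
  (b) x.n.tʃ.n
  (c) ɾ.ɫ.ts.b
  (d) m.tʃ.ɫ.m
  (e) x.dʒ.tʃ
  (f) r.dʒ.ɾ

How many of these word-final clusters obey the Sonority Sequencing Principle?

(a) sonority 6-3-2-1: well-formed.
(b) sonority 3-4-2-4: ill-formed.
(c) sonority 6-5-2-1: well-formed.
(d) sonority 4-2-5-4: ill-formed.
(e) sonority 3-2-2: ill-formed.
(f) sonority 6-2-6: ill-formed.

2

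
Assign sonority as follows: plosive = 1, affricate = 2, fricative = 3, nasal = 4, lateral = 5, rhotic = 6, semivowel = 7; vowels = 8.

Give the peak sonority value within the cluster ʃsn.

/ʃ/: fricative = 3.
/s/: fricative = 3.
/n/: nasal = 4.
The maximum is 4.

4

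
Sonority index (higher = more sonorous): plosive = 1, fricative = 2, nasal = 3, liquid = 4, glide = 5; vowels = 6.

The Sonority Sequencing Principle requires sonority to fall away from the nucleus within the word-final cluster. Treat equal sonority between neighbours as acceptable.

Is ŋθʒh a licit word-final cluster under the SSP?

yes

/ŋ/ — nasal, sonority 3.
/θ/ — fricative, sonority 2.
/ʒ/ — fricative, sonority 2.
/h/ — fricative, sonority 2.
The profile 3-2-2-2 is non-increasing (plateaus allowed), so the word-final cluster satisfies the SSP.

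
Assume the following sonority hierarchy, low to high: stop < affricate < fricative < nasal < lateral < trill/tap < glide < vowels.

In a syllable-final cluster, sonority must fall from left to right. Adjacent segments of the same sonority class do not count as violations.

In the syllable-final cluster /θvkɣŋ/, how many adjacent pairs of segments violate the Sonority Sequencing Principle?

/θ/: fricative = 3.
/v/: fricative = 3.
/k/: stop = 1.
/ɣ/: fricative = 3.
/ŋ/: nasal = 4.
/θ/→/v/: 3→3 (plateau, allowed) — ok.
/v/→/k/: 3→1 (falls) — ok.
/k/→/ɣ/: 1→3 (does not fall) — violation.
/ɣ/→/ŋ/: 3→4 (does not fall) — violation.

2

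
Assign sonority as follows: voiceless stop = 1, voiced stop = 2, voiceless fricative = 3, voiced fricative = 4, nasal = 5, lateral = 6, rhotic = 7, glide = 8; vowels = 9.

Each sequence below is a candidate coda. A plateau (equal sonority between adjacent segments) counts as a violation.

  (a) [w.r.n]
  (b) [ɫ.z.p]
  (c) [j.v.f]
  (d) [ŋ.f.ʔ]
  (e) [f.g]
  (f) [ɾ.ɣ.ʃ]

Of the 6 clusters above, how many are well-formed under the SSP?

6

(a) [w.r.n]: profile 8-7-5 — obeys.
(b) [ɫ.z.p]: profile 6-4-1 — obeys.
(c) [j.v.f]: profile 8-4-3 — obeys.
(d) [ŋ.f.ʔ]: profile 5-3-1 — obeys.
(e) [f.g]: profile 3-2 — obeys.
(f) [ɾ.ɣ.ʃ]: profile 7-4-3 — obeys.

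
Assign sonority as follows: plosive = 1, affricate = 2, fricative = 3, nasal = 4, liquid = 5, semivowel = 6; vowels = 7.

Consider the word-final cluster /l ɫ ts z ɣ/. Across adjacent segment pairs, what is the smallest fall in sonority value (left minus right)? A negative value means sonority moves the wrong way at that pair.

/l/: liquid = 5.
/ɫ/: liquid = 5.
/ts/: affricate = 2.
/z/: fricative = 3.
/ɣ/: fricative = 3.
/l/→/ɫ/: change +0.
/ɫ/→/ts/: change +3.
/ts/→/z/: change -1.
/z/→/ɣ/: change +0.
Minimum = -1.

-1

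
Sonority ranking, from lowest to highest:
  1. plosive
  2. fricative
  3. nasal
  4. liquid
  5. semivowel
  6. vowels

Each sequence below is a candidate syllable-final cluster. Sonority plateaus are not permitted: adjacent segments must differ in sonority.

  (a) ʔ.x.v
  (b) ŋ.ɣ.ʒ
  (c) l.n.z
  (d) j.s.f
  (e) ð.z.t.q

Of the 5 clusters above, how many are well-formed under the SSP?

1

(a) 1-2-2 → violates
(b) 3-2-2 → violates
(c) 4-3-2 → obeys
(d) 5-2-2 → violates
(e) 2-2-1-1 → violates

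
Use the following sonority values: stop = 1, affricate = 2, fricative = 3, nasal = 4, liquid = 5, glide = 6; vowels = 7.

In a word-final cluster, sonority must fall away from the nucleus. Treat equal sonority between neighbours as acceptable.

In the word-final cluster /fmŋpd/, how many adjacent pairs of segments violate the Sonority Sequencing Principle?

1

/f/ is a fricative (sonority 3).
/m/ is a nasal (sonority 4).
/ŋ/ is a nasal (sonority 4).
/p/ is a stop (sonority 1).
/d/ is a stop (sonority 1).
/f/→/m/: 3→4 (does not fall) — violation.
/m/→/ŋ/: 4→4 (plateau, allowed) — ok.
/ŋ/→/p/: 4→1 (falls) — ok.
/p/→/d/: 1→1 (plateau, allowed) — ok.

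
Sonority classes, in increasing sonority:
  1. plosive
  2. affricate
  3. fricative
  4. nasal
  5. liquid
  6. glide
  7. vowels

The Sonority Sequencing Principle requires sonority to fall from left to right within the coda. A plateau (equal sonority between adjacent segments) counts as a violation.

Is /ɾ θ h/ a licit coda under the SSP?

/ɾ/: liquid = 5.
/θ/: fricative = 3.
/h/: fricative = 3.
The profile is 5-3-3. Between /θ/ (3) and /h/ (3) sonority does not fall, so the cluster violates the SSP.

no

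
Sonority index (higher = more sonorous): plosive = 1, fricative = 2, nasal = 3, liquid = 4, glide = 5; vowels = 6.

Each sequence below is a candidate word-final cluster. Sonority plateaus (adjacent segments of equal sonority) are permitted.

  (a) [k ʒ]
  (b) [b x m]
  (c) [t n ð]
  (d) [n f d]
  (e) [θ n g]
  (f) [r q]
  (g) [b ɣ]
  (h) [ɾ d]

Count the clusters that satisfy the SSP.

(a) 1-2 → violates
(b) 1-2-3 → violates
(c) 1-3-2 → violates
(d) 3-2-1 → obeys
(e) 2-3-1 → violates
(f) 4-1 → obeys
(g) 1-2 → violates
(h) 4-1 → obeys

3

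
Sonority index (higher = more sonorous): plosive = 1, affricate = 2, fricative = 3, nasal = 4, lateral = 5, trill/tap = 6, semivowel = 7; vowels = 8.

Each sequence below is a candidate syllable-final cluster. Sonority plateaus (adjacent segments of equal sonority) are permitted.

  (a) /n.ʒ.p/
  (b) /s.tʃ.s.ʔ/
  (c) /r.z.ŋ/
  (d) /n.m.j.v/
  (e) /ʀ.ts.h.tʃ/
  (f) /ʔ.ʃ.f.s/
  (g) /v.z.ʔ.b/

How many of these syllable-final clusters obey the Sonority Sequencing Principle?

(a) 4-3-1 → obeys
(b) 3-2-3-1 → violates
(c) 6-3-4 → violates
(d) 4-4-7-3 → violates
(e) 6-2-3-2 → violates
(f) 1-3-3-3 → violates
(g) 3-3-1-1 → obeys

2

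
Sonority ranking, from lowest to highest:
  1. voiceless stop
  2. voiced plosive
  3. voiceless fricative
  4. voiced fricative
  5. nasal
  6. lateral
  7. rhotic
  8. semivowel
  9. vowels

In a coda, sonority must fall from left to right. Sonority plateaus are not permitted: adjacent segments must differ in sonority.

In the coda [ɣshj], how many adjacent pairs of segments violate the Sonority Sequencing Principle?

2

/ɣ/: voiced fricative = 4.
/s/: voiceless fricative = 3.
/h/: voiceless fricative = 3.
/j/: semivowel = 8.
/ɣ/→/s/: 4→3 (falls) — ok.
/s/→/h/: 3→3 (plateau) — violation.
/h/→/j/: 3→8 (does not fall) — violation.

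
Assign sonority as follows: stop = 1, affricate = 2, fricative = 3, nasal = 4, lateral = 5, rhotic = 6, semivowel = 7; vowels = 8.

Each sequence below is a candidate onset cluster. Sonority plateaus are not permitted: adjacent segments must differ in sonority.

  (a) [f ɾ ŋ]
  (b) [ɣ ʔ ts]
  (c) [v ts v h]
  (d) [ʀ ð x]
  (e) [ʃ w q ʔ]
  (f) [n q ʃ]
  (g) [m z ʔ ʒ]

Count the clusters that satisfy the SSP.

(a) [f ɾ ŋ]: profile 3-6-4 — violates.
(b) [ɣ ʔ ts]: profile 3-1-2 — violates.
(c) [v ts v h]: profile 3-2-3-3 — violates.
(d) [ʀ ð x]: profile 6-3-3 — violates.
(e) [ʃ w q ʔ]: profile 3-7-1-1 — violates.
(f) [n q ʃ]: profile 4-1-3 — violates.
(g) [m z ʔ ʒ]: profile 4-3-1-3 — violates.

0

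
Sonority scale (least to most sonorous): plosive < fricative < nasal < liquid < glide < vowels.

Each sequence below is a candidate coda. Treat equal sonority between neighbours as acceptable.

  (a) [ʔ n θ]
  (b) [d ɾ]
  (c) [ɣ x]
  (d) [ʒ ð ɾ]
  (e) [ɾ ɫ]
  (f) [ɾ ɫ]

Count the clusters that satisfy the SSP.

(a) sonority 1-3-2: ill-formed.
(b) sonority 1-4: ill-formed.
(c) sonority 2-2: well-formed.
(d) sonority 2-2-4: ill-formed.
(e) sonority 4-4: well-formed.
(f) sonority 4-4: well-formed.

3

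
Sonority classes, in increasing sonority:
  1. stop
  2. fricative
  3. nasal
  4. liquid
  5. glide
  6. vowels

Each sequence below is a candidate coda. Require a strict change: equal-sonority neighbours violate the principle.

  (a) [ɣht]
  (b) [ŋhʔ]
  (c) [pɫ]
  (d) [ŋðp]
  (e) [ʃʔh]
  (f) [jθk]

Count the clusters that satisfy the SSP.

(a) 2-2-1 → violates
(b) 3-2-1 → obeys
(c) 1-4 → violates
(d) 3-2-1 → obeys
(e) 2-1-2 → violates
(f) 5-2-1 → obeys

3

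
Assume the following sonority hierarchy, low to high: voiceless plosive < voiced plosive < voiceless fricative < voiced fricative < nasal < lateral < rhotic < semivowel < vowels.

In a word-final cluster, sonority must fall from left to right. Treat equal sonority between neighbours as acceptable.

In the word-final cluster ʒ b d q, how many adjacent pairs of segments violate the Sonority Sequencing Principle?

0

/ʒ/ — voiced fricative, sonority 4.
/b/ — voiced plosive, sonority 2.
/d/ — voiced plosive, sonority 2.
/q/ — voiceless plosive, sonority 1.
/ʒ/→/b/: 4→2 (falls) — ok.
/b/→/d/: 2→2 (plateau, allowed) — ok.
/d/→/q/: 2→1 (falls) — ok.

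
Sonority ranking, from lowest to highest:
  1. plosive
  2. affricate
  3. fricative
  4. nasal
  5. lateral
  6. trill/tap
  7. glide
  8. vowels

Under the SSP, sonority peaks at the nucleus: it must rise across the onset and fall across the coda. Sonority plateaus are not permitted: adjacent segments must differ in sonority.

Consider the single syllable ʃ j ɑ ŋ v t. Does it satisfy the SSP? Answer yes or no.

Onset: /ʃ/ is a fricative (sonority 3), /j/ is a glide (sonority 7); then the nucleus /ɑ/ (sonority 8).
Onset profile 3-7-8 — rises to the nucleus.
Coda: /ŋ/ is a nasal (sonority 4), /v/ is a fricative (sonority 3), /t/ is a plosive (sonority 1).
Coda profile 8-4-3-1 — falls from the nucleus.

yes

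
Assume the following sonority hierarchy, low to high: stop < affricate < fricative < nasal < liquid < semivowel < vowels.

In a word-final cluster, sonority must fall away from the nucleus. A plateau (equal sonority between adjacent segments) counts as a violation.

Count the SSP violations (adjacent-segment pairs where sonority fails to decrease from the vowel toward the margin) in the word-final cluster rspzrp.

/r/ is a liquid (sonority 5).
/s/ is a fricative (sonority 3).
/p/ is a stop (sonority 1).
/z/ is a fricative (sonority 3).
/r/ is a liquid (sonority 5).
/p/ is a stop (sonority 1).
/r/→/s/: 5→3 (falls) — ok.
/s/→/p/: 3→1 (falls) — ok.
/p/→/z/: 1→3 (does not fall) — violation.
/z/→/r/: 3→5 (does not fall) — violation.
/r/→/p/: 5→1 (falls) — ok.

2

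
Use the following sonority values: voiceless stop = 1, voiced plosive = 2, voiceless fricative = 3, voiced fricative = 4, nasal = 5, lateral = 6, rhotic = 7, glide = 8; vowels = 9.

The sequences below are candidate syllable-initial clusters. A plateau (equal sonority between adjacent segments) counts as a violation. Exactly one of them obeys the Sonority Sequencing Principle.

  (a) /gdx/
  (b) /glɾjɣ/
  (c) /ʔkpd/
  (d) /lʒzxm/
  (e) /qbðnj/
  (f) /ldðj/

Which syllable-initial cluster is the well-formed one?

(a) sonority 2-2-3: ill-formed.
(b) sonority 2-6-7-8-4: ill-formed.
(c) sonority 1-1-1-2: ill-formed.
(d) sonority 6-4-4-3-5: ill-formed.
(e) sonority 1-2-4-5-8: well-formed.
(f) sonority 6-2-4-8: ill-formed.

e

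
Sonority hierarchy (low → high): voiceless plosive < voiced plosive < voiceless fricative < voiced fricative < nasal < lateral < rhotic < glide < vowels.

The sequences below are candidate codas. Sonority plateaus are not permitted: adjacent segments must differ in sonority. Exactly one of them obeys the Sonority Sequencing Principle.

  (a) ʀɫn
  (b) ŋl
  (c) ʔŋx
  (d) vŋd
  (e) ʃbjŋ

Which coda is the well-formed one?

(a) sonority 7-6-5: well-formed.
(b) sonority 5-6: ill-formed.
(c) sonority 1-5-3: ill-formed.
(d) sonority 4-5-2: ill-formed.
(e) sonority 3-2-8-5: ill-formed.

a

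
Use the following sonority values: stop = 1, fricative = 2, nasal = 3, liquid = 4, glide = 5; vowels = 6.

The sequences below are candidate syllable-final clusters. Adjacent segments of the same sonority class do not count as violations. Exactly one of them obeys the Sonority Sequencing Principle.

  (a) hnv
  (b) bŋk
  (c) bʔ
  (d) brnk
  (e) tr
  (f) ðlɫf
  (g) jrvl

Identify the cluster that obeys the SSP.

(a) 2-3-2 → violates
(b) 1-3-1 → violates
(c) 1-1 → obeys
(d) 1-4-3-1 → violates
(e) 1-4 → violates
(f) 2-4-4-2 → violates
(g) 5-4-2-4 → violates

c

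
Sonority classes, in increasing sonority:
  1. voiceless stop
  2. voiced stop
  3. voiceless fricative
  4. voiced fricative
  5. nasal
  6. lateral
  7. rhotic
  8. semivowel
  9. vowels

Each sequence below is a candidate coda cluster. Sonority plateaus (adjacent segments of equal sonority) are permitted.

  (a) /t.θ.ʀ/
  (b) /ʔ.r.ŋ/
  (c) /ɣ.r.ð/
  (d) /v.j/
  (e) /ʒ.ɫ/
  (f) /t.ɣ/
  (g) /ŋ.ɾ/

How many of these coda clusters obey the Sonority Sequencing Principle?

0

(a) sonority 1-3-7: ill-formed.
(b) sonority 1-7-5: ill-formed.
(c) sonority 4-7-4: ill-formed.
(d) sonority 4-8: ill-formed.
(e) sonority 4-6: ill-formed.
(f) sonority 1-4: ill-formed.
(g) sonority 5-7: ill-formed.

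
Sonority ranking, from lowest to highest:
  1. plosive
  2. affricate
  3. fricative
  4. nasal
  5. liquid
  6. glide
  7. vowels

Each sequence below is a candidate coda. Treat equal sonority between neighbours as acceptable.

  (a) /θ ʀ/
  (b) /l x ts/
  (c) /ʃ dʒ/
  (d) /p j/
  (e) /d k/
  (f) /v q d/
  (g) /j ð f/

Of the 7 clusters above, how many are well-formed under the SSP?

(a) sonority 3-5: ill-formed.
(b) sonority 5-3-2: well-formed.
(c) sonority 3-2: well-formed.
(d) sonority 1-6: ill-formed.
(e) sonority 1-1: well-formed.
(f) sonority 3-1-1: well-formed.
(g) sonority 6-3-3: well-formed.

5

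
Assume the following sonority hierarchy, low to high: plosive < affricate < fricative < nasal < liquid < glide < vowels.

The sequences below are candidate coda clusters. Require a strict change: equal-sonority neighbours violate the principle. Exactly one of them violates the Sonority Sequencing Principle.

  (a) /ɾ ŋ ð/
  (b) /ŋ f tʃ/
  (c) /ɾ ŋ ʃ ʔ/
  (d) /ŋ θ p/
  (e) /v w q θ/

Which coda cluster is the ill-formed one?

(a) sonority 5-4-3: well-formed.
(b) sonority 4-3-2: well-formed.
(c) sonority 5-4-3-1: well-formed.
(d) sonority 4-3-1: well-formed.
(e) sonority 3-6-1-3: ill-formed.

e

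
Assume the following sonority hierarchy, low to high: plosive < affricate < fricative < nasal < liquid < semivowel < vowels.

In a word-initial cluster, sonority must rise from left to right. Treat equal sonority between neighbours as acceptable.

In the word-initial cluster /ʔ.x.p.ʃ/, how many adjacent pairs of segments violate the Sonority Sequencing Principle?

1

/ʔ/ — plosive, sonority 1.
/x/ — fricative, sonority 3.
/p/ — plosive, sonority 1.
/ʃ/ — fricative, sonority 3.
/ʔ/→/x/: 1→3 (rises) — ok.
/x/→/p/: 3→1 (does not rise) — violation.
/p/→/ʃ/: 1→3 (rises) — ok.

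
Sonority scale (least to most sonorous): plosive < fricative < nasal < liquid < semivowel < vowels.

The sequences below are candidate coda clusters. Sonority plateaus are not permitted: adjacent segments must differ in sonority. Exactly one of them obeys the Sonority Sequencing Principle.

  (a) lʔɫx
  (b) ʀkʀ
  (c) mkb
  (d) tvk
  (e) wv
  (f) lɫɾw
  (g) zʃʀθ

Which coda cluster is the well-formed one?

(a) 4-1-4-2 → violates
(b) 4-1-4 → violates
(c) 3-1-1 → violates
(d) 1-2-1 → violates
(e) 5-2 → obeys
(f) 4-4-4-5 → violates
(g) 2-2-4-2 → violates

e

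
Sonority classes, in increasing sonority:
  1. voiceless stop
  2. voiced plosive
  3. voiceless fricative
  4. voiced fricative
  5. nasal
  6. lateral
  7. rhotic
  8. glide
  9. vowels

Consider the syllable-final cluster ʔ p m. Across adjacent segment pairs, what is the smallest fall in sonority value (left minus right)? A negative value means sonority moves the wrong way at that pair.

/ʔ/ — voiceless stop, sonority 1.
/p/ — voiceless stop, sonority 1.
/m/ — nasal, sonority 5.
/ʔ/→/p/: change +0.
/p/→/m/: change -4.
Minimum = -4.

-4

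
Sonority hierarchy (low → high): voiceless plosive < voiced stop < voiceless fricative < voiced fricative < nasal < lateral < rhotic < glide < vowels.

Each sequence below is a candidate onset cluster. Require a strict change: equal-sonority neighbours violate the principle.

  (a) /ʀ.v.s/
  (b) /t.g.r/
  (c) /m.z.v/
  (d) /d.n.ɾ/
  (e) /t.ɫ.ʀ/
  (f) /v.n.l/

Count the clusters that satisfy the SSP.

4

(a) /ʀ.v.s/: profile 7-4-3 — violates.
(b) /t.g.r/: profile 1-2-7 — obeys.
(c) /m.z.v/: profile 5-4-4 — violates.
(d) /d.n.ɾ/: profile 2-5-7 — obeys.
(e) /t.ɫ.ʀ/: profile 1-6-7 — obeys.
(f) /v.n.l/: profile 4-5-6 — obeys.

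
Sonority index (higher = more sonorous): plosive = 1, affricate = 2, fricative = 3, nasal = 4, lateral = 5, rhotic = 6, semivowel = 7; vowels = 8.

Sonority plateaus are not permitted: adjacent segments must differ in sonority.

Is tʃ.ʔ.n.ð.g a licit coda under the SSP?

/tʃ/: affricate = 2.
/ʔ/: plosive = 1.
/n/: nasal = 4.
/ð/: fricative = 3.
/g/: plosive = 1.
The profile is 2-1-4-3-1. Between /ʔ/ (1) and /n/ (4) sonority does not fall, so the cluster violates the SSP.

no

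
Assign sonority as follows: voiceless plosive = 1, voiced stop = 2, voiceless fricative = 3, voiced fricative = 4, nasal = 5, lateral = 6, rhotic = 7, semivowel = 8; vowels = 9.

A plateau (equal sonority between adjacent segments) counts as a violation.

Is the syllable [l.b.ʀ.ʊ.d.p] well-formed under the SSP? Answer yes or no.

Onset: /l/ is a lateral (sonority 6), /b/ is a voiced stop (sonority 2), /ʀ/ is a rhotic (sonority 7); then the nucleus /ʊ/ (sonority 9).
Onset profile 6-2-7-9 — does not strictly rise throughout.
Coda: /d/ is a voiced stop (sonority 2), /p/ is a voiceless plosive (sonority 1).
Coda profile 9-2-1 — falls from the nucleus.

no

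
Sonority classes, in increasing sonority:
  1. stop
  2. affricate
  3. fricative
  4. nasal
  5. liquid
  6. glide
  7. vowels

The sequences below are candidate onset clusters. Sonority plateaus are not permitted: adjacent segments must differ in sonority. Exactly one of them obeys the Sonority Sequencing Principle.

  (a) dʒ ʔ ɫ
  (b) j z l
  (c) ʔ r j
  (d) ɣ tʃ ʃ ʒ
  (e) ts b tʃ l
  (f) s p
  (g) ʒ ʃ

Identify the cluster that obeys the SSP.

c

(a) dʒ ʔ ɫ: profile 2-1-5 — violates.
(b) j z l: profile 6-3-5 — violates.
(c) ʔ r j: profile 1-5-6 — obeys.
(d) ɣ tʃ ʃ ʒ: profile 3-2-3-3 — violates.
(e) ts b tʃ l: profile 2-1-2-5 — violates.
(f) s p: profile 3-1 — violates.
(g) ʒ ʃ: profile 3-3 — violates.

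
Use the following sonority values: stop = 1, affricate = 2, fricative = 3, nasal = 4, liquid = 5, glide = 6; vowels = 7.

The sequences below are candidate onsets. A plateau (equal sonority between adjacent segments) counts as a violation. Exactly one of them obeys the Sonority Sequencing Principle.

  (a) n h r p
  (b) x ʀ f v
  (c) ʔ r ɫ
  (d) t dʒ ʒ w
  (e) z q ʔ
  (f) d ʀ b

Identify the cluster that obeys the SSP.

d

(a) 4-3-5-1 → violates
(b) 3-5-3-3 → violates
(c) 1-5-5 → violates
(d) 1-2-3-6 → obeys
(e) 3-1-1 → violates
(f) 1-5-1 → violates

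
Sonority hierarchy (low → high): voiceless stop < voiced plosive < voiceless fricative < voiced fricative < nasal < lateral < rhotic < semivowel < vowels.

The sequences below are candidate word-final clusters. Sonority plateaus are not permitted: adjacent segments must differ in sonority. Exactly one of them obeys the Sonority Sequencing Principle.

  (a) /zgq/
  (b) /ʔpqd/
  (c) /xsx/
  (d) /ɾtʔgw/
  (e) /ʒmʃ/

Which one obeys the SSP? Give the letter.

(a) /zgq/: profile 4-2-1 — obeys.
(b) /ʔpqd/: profile 1-1-1-2 — violates.
(c) /xsx/: profile 3-3-3 — violates.
(d) /ɾtʔgw/: profile 7-1-1-2-8 — violates.
(e) /ʒmʃ/: profile 4-5-3 — violates.

a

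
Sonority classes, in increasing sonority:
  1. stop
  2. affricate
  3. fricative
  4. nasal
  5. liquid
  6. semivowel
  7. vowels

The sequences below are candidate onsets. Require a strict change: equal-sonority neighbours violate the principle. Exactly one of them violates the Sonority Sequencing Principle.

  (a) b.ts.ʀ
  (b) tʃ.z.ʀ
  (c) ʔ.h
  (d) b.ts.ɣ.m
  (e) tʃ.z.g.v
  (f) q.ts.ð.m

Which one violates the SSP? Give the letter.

(a) b.ts.ʀ: profile 1-2-5 — obeys.
(b) tʃ.z.ʀ: profile 2-3-5 — obeys.
(c) ʔ.h: profile 1-3 — obeys.
(d) b.ts.ɣ.m: profile 1-2-3-4 — obeys.
(e) tʃ.z.g.v: profile 2-3-1-3 — violates.
(f) q.ts.ð.m: profile 1-2-3-4 — obeys.

e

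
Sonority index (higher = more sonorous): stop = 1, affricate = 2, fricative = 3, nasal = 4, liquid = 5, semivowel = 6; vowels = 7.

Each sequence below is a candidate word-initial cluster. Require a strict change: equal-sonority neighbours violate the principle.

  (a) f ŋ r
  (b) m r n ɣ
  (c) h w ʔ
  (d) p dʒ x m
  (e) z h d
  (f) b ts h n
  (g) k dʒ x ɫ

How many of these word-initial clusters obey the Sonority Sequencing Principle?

4

(a) sonority 3-4-5: well-formed.
(b) sonority 4-5-4-3: ill-formed.
(c) sonority 3-6-1: ill-formed.
(d) sonority 1-2-3-4: well-formed.
(e) sonority 3-3-1: ill-formed.
(f) sonority 1-2-3-4: well-formed.
(g) sonority 1-2-3-5: well-formed.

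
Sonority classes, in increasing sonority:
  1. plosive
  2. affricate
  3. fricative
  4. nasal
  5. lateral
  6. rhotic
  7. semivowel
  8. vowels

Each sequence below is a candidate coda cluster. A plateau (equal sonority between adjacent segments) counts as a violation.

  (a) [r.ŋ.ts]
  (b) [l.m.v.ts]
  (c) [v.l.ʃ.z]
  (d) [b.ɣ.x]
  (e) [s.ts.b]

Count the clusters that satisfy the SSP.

(a) sonority 6-4-2: well-formed.
(b) sonority 5-4-3-2: well-formed.
(c) sonority 3-5-3-3: ill-formed.
(d) sonority 1-3-3: ill-formed.
(e) sonority 3-2-1: well-formed.

3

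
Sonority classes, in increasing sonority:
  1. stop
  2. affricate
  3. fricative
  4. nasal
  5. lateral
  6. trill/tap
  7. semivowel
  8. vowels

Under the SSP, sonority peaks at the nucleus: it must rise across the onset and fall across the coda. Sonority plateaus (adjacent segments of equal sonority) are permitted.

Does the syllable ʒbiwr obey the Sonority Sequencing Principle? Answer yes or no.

no

Onset: /ʒ/ is a fricative (sonority 3), /b/ is a stop (sonority 1); then the nucleus /i/ (sonority 8).
Onset profile 3-1-8 — does not rise throughout.
Coda: /w/ is a semivowel (sonority 7), /r/ is a trill/tap (sonority 6).
Coda profile 8-7-6 — falls from the nucleus.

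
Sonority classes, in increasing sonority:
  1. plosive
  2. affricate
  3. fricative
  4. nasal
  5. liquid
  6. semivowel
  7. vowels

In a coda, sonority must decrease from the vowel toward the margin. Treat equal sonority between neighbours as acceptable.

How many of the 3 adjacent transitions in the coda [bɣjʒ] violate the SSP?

2

/b/ is a plosive (sonority 1).
/ɣ/ is a fricative (sonority 3).
/j/ is a semivowel (sonority 6).
/ʒ/ is a fricative (sonority 3).
/b/→/ɣ/: 1→3 (does not fall) — violation.
/ɣ/→/j/: 3→6 (does not fall) — violation.
/j/→/ʒ/: 6→3 (falls) — ok.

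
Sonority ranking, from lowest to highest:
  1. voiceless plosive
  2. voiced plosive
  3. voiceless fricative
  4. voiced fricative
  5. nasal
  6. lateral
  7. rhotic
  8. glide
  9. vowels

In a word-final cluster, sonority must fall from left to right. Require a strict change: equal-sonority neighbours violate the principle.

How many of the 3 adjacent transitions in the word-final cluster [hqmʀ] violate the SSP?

/h/ is a voiceless fricative (sonority 3).
/q/ is a voiceless plosive (sonority 1).
/m/ is a nasal (sonority 5).
/ʀ/ is a rhotic (sonority 7).
/h/→/q/: 3→1 (falls) — ok.
/q/→/m/: 1→5 (does not fall) — violation.
/m/→/ʀ/: 5→7 (does not fall) — violation.

2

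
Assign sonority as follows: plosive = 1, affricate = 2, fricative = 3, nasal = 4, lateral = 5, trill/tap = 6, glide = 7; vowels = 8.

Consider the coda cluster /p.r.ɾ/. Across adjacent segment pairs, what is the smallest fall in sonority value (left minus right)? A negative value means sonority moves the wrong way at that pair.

/p/ is a plosive (sonority 1).
/r/ is a trill/tap (sonority 6).
/ɾ/ is a trill/tap (sonority 6).
/p/→/r/: change -5.
/r/→/ɾ/: change +0.
Minimum = -5.

-5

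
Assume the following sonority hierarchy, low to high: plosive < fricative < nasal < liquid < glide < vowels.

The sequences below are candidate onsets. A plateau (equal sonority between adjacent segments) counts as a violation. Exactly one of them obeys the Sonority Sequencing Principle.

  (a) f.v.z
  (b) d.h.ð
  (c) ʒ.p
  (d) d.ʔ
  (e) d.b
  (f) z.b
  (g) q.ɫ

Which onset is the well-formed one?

g

(a) f.v.z: profile 2-2-2 — violates.
(b) d.h.ð: profile 1-2-2 — violates.
(c) ʒ.p: profile 2-1 — violates.
(d) d.ʔ: profile 1-1 — violates.
(e) d.b: profile 1-1 — violates.
(f) z.b: profile 2-1 — violates.
(g) q.ɫ: profile 1-4 — obeys.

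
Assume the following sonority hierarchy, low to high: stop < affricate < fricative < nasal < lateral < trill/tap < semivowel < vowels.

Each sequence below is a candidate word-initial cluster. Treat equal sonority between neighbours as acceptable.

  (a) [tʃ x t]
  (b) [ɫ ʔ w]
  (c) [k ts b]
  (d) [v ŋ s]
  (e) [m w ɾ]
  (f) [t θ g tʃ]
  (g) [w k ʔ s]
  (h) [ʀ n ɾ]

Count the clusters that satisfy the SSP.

(a) 2-3-1 → violates
(b) 5-1-7 → violates
(c) 1-2-1 → violates
(d) 3-4-3 → violates
(e) 4-7-6 → violates
(f) 1-3-1-2 → violates
(g) 7-1-1-3 → violates
(h) 6-4-6 → violates

0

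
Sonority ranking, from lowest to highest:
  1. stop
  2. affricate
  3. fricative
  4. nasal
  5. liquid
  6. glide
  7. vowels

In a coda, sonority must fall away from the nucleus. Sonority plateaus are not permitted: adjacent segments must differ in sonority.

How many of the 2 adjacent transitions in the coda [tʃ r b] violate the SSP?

/tʃ/ — affricate, sonority 2.
/r/ — liquid, sonority 5.
/b/ — stop, sonority 1.
/tʃ/→/r/: 2→5 (does not fall) — violation.
/r/→/b/: 5→1 (falls) — ok.

1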